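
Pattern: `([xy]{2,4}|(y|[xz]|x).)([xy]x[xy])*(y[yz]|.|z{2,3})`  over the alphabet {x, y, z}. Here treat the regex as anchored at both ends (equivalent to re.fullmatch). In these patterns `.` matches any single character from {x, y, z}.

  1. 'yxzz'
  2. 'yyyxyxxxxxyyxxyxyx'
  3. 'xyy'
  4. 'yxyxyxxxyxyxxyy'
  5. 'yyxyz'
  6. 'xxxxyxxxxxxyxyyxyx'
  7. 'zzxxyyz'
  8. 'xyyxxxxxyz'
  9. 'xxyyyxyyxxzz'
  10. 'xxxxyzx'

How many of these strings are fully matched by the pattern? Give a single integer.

1 → match
2 → match
3 → match
4 → match
5 → match
6 → match
7 → match
8 → match
9 → match
10 → no match
Total matched: 9

9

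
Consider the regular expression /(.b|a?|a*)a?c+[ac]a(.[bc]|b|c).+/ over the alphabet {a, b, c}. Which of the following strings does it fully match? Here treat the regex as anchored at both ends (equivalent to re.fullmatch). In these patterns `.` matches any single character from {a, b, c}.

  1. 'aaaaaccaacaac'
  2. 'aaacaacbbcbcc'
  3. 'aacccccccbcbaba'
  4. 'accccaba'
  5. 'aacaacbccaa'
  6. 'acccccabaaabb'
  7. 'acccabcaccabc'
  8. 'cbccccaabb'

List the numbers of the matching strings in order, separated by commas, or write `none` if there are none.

1, 2, 4, 5, 6, 7, 8

1 → match
2 → match
3 → no match
4 → match
5 → match
6 → match
7 → match
8 → match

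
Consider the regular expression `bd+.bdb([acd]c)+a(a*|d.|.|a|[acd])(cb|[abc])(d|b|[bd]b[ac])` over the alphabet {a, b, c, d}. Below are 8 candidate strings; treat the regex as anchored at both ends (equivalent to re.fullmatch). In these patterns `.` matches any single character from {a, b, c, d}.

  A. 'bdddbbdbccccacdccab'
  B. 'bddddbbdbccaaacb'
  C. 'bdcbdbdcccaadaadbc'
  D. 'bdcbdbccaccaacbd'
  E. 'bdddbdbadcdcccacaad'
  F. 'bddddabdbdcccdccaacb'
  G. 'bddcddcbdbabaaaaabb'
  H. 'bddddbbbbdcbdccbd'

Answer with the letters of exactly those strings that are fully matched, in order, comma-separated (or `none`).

B

A → no match
B → match
C → no match
D → no match
E → no match
F → no match
G → no match
H → no match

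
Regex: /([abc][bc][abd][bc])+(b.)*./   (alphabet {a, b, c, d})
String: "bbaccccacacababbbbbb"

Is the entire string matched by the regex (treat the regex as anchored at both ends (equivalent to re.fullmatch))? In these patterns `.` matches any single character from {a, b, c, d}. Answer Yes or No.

No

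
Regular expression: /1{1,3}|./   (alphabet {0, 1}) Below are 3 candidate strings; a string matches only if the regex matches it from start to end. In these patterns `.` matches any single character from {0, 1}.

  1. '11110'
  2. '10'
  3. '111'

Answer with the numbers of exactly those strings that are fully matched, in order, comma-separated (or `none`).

1 → no match
2 → no match
3 → match

3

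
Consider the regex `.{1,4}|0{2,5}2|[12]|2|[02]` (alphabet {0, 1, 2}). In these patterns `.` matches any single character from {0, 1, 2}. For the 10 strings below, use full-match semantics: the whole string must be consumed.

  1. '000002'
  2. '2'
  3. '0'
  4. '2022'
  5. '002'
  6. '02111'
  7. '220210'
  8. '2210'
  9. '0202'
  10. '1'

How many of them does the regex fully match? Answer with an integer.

8

1 → match
2 → match
3 → match
4 → match
5 → match
6 → no match
7 → no match
8 → match
9 → match
10 → match
Total matched: 8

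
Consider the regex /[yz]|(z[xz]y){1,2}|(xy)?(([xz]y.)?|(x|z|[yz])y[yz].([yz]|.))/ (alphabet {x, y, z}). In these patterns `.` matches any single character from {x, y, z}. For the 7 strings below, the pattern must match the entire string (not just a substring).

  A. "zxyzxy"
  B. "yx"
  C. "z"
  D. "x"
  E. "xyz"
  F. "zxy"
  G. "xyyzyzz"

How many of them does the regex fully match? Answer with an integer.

A → match
B → no match
C → match
D → no match
E → match
F → match
G → no match
Total matched: 4

4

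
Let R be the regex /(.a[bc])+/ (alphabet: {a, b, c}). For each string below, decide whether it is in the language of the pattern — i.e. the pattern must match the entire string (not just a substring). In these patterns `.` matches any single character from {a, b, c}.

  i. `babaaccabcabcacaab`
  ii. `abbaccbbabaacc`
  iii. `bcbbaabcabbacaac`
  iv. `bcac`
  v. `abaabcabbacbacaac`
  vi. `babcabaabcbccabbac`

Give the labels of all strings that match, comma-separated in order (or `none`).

i → match
ii → no match
iii → no match
iv → no match
v → no match
vi → no match

i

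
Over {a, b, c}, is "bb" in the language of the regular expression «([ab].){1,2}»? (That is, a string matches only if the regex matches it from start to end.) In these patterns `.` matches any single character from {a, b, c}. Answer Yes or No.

Yes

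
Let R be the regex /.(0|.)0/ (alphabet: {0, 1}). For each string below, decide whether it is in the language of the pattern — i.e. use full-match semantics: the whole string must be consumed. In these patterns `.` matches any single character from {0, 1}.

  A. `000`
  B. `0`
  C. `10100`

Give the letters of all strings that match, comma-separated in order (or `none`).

A

A → match
B → no match
C → no match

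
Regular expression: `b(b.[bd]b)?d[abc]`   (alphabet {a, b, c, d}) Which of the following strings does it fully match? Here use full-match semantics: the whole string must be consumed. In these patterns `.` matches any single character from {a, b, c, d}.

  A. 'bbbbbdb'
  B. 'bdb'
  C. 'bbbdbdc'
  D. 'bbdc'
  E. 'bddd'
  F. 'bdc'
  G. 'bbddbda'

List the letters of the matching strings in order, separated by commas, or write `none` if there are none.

A, B, C, F, G

A → match
B → match
C → match
D → no match
E → no match
F → match
G → match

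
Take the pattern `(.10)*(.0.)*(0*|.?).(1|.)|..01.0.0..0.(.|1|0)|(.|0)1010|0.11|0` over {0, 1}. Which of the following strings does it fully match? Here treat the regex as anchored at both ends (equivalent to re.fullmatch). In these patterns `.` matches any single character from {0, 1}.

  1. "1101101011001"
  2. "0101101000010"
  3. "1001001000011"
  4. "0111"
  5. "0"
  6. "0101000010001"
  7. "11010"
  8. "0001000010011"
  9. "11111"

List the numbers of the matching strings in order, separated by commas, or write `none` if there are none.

1 → match
2 → match
3 → match
4 → match
5 → match
6 → match
7 → match
8 → match
9 → no match

1, 2, 3, 4, 5, 6, 7, 8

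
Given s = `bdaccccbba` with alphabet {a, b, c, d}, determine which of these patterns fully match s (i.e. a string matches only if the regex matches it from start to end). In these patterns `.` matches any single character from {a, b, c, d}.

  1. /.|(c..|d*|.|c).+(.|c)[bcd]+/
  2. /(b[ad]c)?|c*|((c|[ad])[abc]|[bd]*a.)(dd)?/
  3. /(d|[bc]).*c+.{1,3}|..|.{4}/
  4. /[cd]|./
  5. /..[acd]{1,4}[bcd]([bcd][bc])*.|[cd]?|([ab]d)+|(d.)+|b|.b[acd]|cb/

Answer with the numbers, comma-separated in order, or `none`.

1 → no match
2 → no match
3 → match
4 → no match
5 → match

3, 5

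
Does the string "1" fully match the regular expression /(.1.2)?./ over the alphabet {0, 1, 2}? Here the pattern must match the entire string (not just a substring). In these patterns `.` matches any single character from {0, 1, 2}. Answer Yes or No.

Yes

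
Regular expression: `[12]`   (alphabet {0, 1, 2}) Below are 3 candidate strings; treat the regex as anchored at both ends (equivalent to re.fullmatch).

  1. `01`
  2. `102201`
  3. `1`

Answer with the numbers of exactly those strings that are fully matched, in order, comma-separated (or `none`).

3

1. `01` → no match
2. `102201` → no match
3. `1` → match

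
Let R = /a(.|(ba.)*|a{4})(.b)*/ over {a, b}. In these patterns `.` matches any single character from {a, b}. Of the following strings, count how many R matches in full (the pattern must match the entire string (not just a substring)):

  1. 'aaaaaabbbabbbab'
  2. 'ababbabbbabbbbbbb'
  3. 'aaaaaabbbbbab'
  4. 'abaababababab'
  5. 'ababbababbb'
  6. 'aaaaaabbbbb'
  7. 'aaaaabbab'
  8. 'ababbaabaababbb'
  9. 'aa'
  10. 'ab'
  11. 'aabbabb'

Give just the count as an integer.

1 → match
2 → match
3 → match
4 → match
5. 'ababbababbb' → match
6. 'aaaaaabbbbb' → match
7. 'aaaaabbab' → match
8 → match
9. 'aa' → match
10. 'ab' → match
11. 'aabbabb' → no match
Total matched: 10

10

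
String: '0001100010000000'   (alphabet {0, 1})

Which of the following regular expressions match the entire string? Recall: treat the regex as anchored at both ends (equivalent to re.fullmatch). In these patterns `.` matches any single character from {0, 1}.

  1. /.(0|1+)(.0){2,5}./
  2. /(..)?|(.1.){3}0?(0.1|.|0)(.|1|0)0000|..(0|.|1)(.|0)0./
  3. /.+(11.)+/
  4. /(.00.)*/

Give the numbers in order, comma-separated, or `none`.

1 → no match
2 → no match
3 → no match
4 → match

4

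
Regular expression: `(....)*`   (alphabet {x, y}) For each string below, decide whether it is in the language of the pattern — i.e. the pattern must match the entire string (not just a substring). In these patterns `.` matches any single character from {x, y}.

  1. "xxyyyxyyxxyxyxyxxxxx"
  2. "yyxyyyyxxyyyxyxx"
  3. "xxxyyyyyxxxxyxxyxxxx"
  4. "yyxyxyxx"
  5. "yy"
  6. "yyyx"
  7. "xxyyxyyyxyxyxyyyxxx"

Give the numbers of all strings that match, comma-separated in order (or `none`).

1, 2, 3, 4, 6

1 → match
2 → match
3 → match
4 → match
5 → no match
6 → match
7 → no match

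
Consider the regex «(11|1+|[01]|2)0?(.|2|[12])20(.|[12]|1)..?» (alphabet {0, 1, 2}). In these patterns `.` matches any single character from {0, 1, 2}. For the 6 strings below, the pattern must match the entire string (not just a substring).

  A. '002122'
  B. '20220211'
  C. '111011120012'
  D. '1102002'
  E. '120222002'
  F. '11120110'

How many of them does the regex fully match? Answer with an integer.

A → no match
B → match
C → no match
D → match
E → no match
F → match
Total matched: 3

3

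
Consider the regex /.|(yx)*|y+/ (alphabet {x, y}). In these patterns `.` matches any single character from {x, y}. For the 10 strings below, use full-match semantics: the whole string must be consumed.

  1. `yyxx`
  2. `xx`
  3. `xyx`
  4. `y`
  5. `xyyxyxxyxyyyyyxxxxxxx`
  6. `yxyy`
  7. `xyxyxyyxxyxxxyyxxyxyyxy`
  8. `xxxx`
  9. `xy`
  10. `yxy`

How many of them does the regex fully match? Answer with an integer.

1 → no match
2 → no match
3 → no match
4 → match
5 → no match
6 → no match
7 → no match
8 → no match
9 → no match
10 → no match
Total matched: 1

1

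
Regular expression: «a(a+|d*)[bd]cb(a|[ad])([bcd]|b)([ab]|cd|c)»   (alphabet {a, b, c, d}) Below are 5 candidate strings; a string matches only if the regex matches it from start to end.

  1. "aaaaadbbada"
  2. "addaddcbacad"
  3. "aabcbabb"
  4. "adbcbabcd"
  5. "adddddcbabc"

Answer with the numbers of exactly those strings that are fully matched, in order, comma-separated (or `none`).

1 → no match
2 → no match
3 → match
4 → match
5 → match

3, 4, 5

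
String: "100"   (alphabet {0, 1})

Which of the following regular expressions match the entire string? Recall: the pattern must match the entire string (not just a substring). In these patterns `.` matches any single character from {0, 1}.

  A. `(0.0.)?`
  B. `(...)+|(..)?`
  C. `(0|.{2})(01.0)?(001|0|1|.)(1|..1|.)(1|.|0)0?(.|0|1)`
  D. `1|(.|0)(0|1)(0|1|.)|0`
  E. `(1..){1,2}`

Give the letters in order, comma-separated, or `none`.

B, D, E

A → no match
B → match
C → no match
D → match
E → match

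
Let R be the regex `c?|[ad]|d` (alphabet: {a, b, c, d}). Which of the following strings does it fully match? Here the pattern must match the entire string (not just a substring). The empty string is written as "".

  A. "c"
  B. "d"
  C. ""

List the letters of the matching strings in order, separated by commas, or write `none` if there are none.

A → match
B → match
C → match

A, B, C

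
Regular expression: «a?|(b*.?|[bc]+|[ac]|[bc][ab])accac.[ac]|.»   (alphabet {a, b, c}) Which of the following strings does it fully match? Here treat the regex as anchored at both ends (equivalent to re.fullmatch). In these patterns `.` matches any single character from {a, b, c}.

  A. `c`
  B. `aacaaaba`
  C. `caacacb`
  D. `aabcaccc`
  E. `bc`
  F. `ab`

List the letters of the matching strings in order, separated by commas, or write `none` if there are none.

A → match
B → no match
C → no match
D → no match
E → no match
F → no match

A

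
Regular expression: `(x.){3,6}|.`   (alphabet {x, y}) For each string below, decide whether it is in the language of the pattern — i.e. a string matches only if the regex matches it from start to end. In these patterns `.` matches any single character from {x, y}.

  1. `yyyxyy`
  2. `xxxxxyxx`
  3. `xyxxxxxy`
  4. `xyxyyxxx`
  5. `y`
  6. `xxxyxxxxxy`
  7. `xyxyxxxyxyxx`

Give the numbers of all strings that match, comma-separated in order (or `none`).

2, 3, 5, 6, 7

1 → no match
2 → match
3 → match
4 → no match
5 → match
6 → match
7 → match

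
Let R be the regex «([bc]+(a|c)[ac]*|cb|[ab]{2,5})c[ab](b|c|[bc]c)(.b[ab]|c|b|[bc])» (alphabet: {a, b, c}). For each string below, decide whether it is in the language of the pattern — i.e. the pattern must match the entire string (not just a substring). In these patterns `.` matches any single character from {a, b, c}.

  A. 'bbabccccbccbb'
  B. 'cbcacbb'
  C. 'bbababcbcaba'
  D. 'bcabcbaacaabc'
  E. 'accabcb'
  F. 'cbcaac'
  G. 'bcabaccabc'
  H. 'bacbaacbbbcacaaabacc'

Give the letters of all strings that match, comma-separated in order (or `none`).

none

A → no match
B → no match
C → no match
D → no match
E → no match
F → no match
G → no match
H → no match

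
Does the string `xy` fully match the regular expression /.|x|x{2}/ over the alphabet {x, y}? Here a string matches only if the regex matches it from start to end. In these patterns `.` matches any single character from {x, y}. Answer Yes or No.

No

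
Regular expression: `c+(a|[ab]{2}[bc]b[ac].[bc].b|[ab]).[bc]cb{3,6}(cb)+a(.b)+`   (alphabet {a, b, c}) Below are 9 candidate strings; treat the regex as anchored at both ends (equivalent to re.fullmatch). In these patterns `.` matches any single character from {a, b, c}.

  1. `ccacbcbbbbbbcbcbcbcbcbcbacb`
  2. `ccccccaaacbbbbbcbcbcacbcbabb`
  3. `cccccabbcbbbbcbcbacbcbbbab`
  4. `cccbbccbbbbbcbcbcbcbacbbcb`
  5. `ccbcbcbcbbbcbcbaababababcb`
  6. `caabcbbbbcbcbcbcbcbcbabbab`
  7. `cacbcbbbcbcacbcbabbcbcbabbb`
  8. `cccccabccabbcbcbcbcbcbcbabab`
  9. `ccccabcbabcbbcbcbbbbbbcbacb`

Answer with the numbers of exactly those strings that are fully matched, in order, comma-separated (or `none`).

1, 3, 6, 9

1 → match
2 → no match
3 → match
4 → no match
5 → no match
6 → match
7 → no match
8 → no match
9 → match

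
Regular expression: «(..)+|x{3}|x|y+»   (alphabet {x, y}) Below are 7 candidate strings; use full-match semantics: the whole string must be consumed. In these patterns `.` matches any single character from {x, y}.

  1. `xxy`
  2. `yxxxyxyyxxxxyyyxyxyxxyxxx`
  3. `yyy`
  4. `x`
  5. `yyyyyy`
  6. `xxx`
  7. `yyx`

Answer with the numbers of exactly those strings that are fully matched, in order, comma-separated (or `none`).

1. `xxy` → no match
2 → no match
3. `yyy` → match
4. `x` → match
5. `yyyyyy` → match
6. `xxx` → match
7. `yyx` → no match

3, 4, 5, 6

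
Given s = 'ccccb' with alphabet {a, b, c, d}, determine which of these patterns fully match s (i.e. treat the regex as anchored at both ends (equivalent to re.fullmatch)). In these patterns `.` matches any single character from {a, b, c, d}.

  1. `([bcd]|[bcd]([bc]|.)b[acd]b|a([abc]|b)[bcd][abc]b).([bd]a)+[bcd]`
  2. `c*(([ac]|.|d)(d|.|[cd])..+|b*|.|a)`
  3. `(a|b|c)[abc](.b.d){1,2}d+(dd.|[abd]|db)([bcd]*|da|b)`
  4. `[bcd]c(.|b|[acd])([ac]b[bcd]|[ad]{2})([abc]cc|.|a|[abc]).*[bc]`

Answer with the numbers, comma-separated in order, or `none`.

2

1 → no match
2 → match
3 → no match
4 → no match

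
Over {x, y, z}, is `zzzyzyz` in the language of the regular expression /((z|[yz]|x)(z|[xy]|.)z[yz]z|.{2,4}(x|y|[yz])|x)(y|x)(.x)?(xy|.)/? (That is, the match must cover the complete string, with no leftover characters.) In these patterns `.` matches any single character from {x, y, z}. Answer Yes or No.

Yes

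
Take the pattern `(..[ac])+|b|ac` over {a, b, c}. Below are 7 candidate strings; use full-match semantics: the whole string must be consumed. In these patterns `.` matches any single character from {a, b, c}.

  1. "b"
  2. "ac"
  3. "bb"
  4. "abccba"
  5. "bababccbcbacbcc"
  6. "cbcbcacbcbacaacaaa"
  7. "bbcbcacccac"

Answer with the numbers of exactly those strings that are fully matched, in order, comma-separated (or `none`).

1, 2, 4, 6

1. "b" → match
2. "ac" → match
3. "bb" → no match
4. "abccba" → match
5 → no match
6 → match
7. "bbcbcacccac" → no match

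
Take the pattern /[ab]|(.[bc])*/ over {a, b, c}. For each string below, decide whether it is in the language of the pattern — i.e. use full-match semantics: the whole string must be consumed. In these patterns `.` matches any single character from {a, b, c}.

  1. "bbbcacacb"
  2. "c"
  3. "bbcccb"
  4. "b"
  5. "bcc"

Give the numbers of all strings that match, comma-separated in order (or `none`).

1 → no match
2 → no match
3 → match
4 → match
5 → no match

3, 4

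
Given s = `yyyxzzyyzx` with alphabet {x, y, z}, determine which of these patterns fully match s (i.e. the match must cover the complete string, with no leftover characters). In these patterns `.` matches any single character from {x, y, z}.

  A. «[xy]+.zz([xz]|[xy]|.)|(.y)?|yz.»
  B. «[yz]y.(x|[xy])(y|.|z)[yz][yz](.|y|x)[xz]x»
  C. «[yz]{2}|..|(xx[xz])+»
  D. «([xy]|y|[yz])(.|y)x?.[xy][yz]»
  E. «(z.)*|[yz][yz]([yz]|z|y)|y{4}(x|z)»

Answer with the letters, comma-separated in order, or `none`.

B

A → no match
B → match
C → no match
D → no match
E → no match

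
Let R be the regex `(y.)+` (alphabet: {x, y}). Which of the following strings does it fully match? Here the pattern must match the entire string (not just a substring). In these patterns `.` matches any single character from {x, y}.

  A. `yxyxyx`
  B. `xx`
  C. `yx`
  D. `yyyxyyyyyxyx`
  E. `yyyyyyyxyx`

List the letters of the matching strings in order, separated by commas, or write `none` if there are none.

A, C, D, E

A. `yxyxyx` → match
B. `xx` → no match — must start with `y`
C. `yx` → match
D. `yyyxyyyyyxyx` → match
E. `yyyyyyyxyx` → match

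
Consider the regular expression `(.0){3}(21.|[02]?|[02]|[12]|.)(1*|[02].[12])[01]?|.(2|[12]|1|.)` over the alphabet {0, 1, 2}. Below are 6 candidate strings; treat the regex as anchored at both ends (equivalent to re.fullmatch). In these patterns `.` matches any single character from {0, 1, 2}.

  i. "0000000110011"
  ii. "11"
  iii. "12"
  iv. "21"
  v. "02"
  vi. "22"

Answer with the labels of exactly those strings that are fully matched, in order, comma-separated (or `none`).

ii, iii, iv, v, vi

i → no match
ii. "11" → match
iii. "12" → match
iv. "21" → match
v. "02" → match
vi. "22" → match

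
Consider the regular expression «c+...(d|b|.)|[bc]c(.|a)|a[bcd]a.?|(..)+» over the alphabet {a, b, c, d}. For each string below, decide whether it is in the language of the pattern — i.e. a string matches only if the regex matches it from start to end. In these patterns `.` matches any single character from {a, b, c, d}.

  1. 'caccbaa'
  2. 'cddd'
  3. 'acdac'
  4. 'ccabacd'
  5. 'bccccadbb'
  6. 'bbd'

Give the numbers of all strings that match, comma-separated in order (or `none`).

1 → no match
2 → match
3 → no match
4 → no match
5 → no match
6 → no match

2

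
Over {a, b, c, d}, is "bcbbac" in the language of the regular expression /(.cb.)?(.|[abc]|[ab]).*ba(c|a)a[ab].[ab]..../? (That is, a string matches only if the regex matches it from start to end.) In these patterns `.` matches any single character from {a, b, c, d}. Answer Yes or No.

No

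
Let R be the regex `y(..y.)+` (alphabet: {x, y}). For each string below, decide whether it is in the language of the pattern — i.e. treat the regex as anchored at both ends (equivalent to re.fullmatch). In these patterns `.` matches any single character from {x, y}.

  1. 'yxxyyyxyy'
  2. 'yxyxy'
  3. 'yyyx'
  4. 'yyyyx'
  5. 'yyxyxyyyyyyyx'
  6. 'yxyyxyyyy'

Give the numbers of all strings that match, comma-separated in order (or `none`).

1 → match
2 → no match
3 → no match
4 → match
5 → match
6 → match

1, 4, 5, 6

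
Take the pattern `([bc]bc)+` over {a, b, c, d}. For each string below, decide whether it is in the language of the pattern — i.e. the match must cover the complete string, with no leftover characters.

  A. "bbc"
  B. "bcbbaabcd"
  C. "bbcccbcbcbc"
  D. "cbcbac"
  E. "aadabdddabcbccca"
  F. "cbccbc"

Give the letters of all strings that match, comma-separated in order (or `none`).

A, F

A → match
B → no match — must end with "bc"
C → no match
D → no match — must end with "bc"
E → no match — must end with "bc"
F → match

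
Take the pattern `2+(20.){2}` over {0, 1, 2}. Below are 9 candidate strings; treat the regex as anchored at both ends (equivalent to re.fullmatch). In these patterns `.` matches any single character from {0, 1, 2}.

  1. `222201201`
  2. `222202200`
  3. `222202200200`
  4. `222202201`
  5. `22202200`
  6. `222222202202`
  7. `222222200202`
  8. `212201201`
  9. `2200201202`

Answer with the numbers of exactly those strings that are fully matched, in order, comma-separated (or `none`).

1, 2, 4, 5, 6, 7

1 → match
2 → match
3 → no match
4 → match
5 → match
6 → match
7 → match
8 → no match
9 → no match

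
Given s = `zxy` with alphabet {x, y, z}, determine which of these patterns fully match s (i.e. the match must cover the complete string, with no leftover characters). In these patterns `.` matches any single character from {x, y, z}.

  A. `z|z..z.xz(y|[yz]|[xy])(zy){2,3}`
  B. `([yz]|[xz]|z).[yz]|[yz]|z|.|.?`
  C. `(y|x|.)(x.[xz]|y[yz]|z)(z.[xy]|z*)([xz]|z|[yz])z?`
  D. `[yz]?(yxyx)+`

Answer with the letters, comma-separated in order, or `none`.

B

A → no match
B → match
C → no match
D → no match — must end with `yxyx`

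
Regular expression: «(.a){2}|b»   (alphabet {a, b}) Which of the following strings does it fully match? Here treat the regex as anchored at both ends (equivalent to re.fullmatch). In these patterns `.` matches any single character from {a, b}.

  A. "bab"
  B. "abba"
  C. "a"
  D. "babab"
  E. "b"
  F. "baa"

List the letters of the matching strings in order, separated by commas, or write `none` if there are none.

E

A → no match
B → no match
C → no match
D → no match
E → match
F → no match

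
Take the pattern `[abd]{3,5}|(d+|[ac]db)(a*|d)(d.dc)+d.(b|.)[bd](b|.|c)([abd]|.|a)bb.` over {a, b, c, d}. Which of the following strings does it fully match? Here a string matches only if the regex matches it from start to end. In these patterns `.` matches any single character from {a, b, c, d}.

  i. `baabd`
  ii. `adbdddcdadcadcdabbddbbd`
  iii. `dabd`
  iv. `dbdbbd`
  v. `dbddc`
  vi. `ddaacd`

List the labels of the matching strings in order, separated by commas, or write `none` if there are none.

i, iii

i → match
ii → no match
iii → match
iv → no match
v → no match
vi → no match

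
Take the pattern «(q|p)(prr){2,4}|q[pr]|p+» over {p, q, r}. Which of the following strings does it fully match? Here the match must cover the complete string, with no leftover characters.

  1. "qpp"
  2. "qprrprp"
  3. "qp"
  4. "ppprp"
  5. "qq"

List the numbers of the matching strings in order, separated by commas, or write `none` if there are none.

3

1 → no match
2 → no match
3 → match
4 → no match
5 → no match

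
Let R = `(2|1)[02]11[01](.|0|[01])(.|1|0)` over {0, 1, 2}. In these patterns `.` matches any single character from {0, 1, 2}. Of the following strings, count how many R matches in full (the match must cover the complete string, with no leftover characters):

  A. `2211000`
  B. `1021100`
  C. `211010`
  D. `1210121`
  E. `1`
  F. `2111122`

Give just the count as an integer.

A → match
B → no match
C → no match
D → no match
E → no match
F → no match
Total matched: 1

1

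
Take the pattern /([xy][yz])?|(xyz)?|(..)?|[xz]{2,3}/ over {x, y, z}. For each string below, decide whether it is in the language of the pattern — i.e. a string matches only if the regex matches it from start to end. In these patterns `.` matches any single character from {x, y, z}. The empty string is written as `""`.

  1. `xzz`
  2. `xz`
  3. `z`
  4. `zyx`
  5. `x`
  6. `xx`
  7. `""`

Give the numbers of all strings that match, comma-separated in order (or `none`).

1, 2, 6, 7

1 → match
2 → match
3 → no match
4 → no match
5 → no match
6 → match
7 → match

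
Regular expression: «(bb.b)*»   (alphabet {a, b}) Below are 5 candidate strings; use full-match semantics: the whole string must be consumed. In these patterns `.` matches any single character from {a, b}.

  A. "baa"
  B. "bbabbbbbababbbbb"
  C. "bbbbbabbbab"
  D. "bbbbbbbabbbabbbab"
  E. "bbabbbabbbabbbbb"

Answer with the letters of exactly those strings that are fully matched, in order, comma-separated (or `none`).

A → no match
B → no match
C → no match
D → no match
E → match

E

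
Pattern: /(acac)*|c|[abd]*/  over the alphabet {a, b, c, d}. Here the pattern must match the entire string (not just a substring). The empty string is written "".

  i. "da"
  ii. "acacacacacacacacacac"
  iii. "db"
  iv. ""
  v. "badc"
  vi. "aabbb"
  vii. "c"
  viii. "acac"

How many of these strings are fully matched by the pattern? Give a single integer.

7

i. "da" → match
ii → match
iii. "db" → match
iv. "" → match
v. "badc" → no match
vi. "aabbb" → match
vii. "c" → match
viii. "acac" → match
Total matched: 7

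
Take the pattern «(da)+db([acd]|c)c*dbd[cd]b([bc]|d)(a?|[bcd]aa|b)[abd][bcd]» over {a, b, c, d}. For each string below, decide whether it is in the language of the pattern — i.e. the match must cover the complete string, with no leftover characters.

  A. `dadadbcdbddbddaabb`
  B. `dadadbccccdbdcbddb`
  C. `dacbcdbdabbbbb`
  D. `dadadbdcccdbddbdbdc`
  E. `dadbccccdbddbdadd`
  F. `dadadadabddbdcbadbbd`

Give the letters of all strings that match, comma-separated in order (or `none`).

A, B, D, E

A → match
B → match
C → no match
D → match
E → match
F → no match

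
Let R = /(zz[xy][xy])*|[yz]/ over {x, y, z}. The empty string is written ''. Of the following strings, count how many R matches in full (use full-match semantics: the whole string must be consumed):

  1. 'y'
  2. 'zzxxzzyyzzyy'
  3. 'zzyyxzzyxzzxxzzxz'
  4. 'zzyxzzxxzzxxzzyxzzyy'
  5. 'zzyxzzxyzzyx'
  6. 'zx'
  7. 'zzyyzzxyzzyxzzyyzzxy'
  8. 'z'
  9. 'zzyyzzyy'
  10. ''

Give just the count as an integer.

1 → match
2 → match
3 → no match
4 → match
5 → match
6 → no match
7 → match
8 → match
9 → match
10 → match
Total matched: 8

8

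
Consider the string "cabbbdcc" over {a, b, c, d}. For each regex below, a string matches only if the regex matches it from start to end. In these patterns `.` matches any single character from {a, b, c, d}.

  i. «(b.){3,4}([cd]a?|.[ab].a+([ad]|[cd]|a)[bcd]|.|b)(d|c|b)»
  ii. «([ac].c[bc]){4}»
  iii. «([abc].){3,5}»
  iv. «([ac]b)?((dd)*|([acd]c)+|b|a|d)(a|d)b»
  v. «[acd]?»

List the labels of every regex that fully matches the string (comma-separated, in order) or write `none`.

iii

i → no match — must start with "b"
ii → no match
iii → match
iv → no match — must end with "b"
v → no match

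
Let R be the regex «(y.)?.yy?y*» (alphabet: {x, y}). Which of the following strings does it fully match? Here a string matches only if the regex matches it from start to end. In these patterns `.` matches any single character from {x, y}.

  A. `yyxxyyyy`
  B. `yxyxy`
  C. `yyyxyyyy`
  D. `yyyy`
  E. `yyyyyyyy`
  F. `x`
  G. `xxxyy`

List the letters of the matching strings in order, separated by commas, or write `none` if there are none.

D, E

A → no match
B → no match
C → no match
D → match
E → match
F → no match
G → no match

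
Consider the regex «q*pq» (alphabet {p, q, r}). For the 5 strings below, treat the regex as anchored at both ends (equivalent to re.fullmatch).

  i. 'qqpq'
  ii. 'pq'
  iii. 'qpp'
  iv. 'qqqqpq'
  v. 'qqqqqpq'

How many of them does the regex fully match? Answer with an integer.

i → match
ii → match
iii → no match — must end with 'pq'
iv → match
v → match
Total matched: 4

4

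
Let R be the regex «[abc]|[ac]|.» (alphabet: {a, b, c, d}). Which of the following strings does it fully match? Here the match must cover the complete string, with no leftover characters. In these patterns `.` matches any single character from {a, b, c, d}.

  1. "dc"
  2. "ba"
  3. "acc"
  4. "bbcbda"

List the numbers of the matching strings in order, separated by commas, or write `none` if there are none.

none

1 → no match
2 → no match
3 → no match
4 → no match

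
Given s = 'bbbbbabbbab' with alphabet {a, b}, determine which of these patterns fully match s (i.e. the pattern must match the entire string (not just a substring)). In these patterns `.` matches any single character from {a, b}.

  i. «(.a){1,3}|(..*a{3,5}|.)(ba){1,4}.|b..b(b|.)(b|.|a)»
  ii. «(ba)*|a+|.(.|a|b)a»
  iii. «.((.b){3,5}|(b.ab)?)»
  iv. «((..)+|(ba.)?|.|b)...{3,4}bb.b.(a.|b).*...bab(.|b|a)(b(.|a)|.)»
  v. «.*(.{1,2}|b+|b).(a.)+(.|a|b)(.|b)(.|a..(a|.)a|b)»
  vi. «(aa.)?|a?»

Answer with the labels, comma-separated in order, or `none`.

iii

i → no match
ii → no match
iii → match
iv → no match
v → no match
vi → no match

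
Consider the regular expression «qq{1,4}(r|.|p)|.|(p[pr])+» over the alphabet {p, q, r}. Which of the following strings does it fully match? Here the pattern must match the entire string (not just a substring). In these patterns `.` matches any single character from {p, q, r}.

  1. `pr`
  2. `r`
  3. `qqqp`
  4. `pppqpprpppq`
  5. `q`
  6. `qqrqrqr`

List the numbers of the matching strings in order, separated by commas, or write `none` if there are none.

1, 2, 3, 5

1. `pr` → match
2. `r` → match
3. `qqqp` → match
4. `pppqpprpppq` → no match
5. `q` → match
6. `qqrqrqr` → no match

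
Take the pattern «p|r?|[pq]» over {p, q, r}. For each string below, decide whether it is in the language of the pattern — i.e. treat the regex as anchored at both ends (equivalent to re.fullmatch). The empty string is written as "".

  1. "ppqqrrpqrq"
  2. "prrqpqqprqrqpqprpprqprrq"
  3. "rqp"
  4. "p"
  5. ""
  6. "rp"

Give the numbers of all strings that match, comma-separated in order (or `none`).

1 → no match
2 → no match
3 → no match
4 → match
5 → match
6 → no match

4, 5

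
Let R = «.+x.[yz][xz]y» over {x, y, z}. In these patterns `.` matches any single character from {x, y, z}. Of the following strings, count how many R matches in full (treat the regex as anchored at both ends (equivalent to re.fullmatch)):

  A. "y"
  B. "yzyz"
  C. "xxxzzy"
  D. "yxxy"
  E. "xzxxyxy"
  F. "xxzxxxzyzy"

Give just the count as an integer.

3

A → no match
B → no match — must end with "y"
C → match
D → no match
E → match
F → match
Total matched: 3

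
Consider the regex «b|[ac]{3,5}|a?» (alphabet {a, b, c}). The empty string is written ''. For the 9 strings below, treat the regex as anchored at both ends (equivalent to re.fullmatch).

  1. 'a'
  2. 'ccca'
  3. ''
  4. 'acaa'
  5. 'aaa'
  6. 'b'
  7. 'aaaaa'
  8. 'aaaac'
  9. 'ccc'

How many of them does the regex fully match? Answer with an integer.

1 → match
2 → match
3 → match
4 → match
5 → match
6 → match
7 → match
8 → match
9 → match
Total matched: 9

9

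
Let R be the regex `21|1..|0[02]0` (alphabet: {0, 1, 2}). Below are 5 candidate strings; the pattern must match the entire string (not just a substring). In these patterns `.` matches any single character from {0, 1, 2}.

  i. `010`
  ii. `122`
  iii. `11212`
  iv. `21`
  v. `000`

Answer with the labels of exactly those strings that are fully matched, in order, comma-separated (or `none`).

i. `010` → no match
ii. `122` → match
iii. `11212` → no match
iv. `21` → match
v. `000` → match

ii, iv, v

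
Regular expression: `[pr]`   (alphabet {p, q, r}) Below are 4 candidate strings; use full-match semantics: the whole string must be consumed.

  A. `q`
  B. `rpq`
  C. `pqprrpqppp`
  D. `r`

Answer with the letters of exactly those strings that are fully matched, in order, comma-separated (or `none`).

D

A → no match
B → no match
C → no match
D → match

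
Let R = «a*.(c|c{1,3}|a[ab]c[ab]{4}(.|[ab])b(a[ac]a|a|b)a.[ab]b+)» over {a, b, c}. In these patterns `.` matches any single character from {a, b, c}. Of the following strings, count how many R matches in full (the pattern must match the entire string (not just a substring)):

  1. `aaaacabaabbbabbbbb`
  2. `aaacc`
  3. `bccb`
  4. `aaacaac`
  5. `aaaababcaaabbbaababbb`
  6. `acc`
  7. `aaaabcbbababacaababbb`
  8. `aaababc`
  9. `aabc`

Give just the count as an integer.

1 → match
2. `aaacc` → match
3. `bccb` → no match
4. `aaacaac` → no match
5 → match
6. `acc` → match
7 → match
8. `aaababc` → no match
9. `aabc` → match
Total matched: 6

6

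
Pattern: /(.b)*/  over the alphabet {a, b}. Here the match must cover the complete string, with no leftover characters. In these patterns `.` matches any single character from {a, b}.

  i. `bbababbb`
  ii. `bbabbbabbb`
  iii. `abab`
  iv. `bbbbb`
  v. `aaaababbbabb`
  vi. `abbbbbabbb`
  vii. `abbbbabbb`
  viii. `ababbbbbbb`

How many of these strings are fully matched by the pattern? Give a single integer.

i. `bbababbb` → match
ii. `bbabbbabbb` → match
iii. `abab` → match
iv. `bbbbb` → no match
v. `aaaababbbabb` → no match
vi. `abbbbbabbb` → match
vii. `abbbbabbb` → no match
viii. `ababbbbbbb` → match
Total matched: 5

5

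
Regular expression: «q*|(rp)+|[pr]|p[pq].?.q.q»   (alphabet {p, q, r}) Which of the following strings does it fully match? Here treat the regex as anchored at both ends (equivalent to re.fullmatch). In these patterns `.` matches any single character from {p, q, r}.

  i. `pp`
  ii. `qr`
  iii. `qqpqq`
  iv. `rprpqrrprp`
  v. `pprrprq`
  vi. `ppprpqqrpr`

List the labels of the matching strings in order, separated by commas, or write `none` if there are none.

i → no match
ii → no match
iii → no match
iv → no match
v → no match
vi → no match

none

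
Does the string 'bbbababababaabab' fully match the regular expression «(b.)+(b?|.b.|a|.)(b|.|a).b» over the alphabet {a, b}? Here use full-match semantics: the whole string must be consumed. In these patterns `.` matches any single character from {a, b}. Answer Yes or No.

Yes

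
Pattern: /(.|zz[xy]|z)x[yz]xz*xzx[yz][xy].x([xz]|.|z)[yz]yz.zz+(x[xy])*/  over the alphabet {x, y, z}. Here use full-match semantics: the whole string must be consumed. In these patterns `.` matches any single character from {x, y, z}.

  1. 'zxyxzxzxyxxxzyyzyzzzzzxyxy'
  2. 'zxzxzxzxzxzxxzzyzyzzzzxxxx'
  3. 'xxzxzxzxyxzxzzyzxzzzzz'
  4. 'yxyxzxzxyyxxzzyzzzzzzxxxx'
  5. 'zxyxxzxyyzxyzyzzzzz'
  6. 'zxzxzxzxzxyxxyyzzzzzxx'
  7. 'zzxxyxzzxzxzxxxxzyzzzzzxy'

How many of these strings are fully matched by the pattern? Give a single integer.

6

1 → match
2 → no match
3 → match
4 → match
5 → match
6 → match
7 → match
Total matched: 6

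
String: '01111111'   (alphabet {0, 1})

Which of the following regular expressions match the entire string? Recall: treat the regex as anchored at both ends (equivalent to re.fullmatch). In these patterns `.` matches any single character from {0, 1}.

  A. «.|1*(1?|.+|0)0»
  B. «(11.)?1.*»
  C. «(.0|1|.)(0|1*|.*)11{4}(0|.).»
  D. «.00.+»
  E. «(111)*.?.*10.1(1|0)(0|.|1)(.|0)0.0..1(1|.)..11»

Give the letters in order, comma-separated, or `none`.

C

A → no match
B → no match
C → match
D → no match
E → no match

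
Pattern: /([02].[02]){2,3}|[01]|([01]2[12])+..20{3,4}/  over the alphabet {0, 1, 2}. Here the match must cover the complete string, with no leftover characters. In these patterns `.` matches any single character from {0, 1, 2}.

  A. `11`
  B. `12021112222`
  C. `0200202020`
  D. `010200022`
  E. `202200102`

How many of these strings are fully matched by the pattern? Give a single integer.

A → no match
B → no match
C → no match
D → match
E → no match
Total matched: 1

1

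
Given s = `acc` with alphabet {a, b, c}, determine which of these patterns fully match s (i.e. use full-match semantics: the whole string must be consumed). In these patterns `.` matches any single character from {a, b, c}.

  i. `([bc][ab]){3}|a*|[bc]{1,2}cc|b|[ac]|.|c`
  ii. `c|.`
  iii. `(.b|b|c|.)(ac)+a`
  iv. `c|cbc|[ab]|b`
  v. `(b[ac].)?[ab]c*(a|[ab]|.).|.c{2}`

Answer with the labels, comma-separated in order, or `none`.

v

i → no match
ii → no match
iii → no match — must end with `aca`
iv → no match
v → match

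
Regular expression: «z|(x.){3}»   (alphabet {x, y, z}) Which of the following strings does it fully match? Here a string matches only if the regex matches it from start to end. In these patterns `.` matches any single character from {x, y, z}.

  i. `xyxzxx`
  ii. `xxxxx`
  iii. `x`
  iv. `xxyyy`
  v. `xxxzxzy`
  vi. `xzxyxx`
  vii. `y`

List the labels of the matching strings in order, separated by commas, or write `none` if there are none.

i → match
ii → no match
iii → no match
iv → no match
v → no match
vi → match
vii → no match

i, vi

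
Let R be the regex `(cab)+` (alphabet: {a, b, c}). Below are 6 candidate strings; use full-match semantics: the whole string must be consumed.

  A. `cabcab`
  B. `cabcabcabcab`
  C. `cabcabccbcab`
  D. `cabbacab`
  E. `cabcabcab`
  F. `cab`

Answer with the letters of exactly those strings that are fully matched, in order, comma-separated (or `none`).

A, B, E, F

A → match
B → match
C → no match
D → no match
E → match
F → match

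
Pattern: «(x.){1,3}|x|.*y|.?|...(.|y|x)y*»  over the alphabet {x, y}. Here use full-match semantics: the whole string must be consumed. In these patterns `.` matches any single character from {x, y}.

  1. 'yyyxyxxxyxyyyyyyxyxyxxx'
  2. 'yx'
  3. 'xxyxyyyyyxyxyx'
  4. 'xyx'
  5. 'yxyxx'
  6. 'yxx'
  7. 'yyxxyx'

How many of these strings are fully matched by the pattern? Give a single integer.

0

1 → no match
2. 'yx' → no match
3 → no match
4. 'xyx' → no match
5. 'yxyxx' → no match
6. 'yxx' → no match
7. 'yyxxyx' → no match
Total matched: 0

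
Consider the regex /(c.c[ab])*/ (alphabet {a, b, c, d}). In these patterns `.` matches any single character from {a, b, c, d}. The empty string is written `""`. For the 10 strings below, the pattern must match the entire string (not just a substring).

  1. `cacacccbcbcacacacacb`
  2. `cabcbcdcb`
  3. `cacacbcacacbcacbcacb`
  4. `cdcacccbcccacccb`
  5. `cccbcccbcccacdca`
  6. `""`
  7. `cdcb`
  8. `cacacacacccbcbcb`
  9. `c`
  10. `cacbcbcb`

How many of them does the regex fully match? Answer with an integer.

8

1 → match
2 → no match
3 → match
4 → match
5 → match
6 → match
7 → match
8 → match
9 → no match
10 → match
Total matched: 8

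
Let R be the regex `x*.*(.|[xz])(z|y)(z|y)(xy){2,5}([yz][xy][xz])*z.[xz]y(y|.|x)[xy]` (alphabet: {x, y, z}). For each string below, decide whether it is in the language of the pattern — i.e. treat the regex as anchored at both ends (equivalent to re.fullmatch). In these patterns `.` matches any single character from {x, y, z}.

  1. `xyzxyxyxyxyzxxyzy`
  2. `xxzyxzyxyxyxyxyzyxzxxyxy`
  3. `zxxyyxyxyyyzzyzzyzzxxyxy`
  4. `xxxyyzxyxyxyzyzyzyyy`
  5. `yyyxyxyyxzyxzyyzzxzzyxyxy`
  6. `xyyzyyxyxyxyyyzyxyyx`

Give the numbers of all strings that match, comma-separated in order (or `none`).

1, 2, 3, 5

1 → match
2 → match
3 → match
4 → no match
5 → match
6 → no match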